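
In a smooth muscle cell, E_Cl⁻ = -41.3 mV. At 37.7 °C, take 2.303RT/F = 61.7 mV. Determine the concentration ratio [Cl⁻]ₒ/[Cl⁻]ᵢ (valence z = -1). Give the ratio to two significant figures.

4.7

log₁₀([out]/[in]) = E·z/(61.7) = -41.3 × -1 / 61.7 = 0.6694
[out]/[in] = 10^(0.6694) = 4.671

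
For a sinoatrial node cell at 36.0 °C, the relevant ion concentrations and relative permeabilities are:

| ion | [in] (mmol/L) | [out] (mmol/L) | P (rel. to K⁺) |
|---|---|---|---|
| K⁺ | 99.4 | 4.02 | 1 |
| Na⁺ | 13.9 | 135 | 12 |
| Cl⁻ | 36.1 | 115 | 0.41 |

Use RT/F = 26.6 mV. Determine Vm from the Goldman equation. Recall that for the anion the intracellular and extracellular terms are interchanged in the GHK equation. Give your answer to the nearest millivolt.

Vm = 26.6 · ln[(Σ P·[cation]ₒ + Σ P·[anion]ᵢ) / (Σ P·[cation]ᵢ + Σ P·[anion]ₒ)]
Numerator = 1×4.02 + 12×135 + 0.41×36.1 = 1639
Denominator = 1×99.4 + 12×13.9 + 0.41×115 = 313.4
Vm = 26.6 · ln(5.23) = 26.6 × (1.6544) = 44.01 mV

44 mV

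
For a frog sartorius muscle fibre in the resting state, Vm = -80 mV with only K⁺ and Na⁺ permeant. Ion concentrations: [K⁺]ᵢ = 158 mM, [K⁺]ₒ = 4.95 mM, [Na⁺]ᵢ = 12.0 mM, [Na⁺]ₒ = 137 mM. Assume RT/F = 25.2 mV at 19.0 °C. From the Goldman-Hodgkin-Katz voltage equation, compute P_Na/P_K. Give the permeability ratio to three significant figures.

Let α = P_Na/P_K. GHK: Vm = 25.2·ln[(Kₒ + α·Naₒ)/(Kᵢ + α·Naᵢ)].
e^(Vm/25.2) = e^(-80.0/25.2) = 0.041811
So 0.041811·(Kᵢ + α·Naᵢ) = Kₒ + α·Naₒ → α = (0.041811·158.0 − 4.95) / (137.0 − 0.041811·12.0)
α = (6.606 − 4.95) / (137.0 − 0.5017) = 1.656/136.5 = 0.01213

0.0121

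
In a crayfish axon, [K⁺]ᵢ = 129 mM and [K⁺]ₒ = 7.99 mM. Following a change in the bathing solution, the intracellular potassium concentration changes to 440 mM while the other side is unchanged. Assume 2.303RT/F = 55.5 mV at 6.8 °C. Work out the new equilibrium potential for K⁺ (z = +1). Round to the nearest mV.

-97 mV

After the shift: [K⁺]_out = 7.99, [K⁺]_in = 440 mM.
E_new = (55.5/1)·log₁₀(7.99/440) = 55.50 · (-1.7409) = -96.62 mV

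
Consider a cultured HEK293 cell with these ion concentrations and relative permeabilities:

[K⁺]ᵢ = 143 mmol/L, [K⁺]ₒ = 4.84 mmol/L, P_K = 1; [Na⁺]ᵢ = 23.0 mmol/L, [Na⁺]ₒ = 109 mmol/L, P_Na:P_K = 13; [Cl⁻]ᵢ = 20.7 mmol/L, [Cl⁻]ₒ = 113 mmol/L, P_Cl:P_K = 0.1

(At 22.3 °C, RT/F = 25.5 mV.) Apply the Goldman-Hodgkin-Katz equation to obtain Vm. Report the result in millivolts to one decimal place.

29.2 mV

Vm = 25.5 · ln[(Σ P·[cation]ₒ + Σ P·[anion]ᵢ) / (Σ P·[cation]ᵢ + Σ P·[anion]ₒ)]
Numerator = 1×4.84 + 13×109 + 0.1×20.7 = 1424
Denominator = 1×143 + 13×23.0 + 0.1×113 = 453.3
Vm = 25.5 · ln(3.1412) = 25.5 × (1.1446) = 29.19 mV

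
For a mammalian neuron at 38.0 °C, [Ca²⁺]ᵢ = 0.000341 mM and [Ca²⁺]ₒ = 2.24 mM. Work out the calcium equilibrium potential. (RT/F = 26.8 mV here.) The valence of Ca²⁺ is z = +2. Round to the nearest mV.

118 mV

E = (26.8/z) · ln([Ca²⁺]_out/[Ca²⁺]_in) with z = +2.
= (26.8/2) · ln(2.24/0.000341) = 13.40 · ln(6569)
= 13.40 · (8.7901) = 117.79 mV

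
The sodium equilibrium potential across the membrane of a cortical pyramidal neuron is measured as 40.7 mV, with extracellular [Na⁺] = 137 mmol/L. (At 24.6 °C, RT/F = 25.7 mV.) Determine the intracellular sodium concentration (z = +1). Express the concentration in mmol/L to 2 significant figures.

28 mmol/L

Nernst: E = (25.7/1) · ln([out]/[in]), so ln([out]/[in]) = 40.7 × 1 / 25.7 = 1.5837.
[out]/[in] = e^(1.5837) = 4.873.
[in] = 137 / 4.873 = 28.12 mmol/L.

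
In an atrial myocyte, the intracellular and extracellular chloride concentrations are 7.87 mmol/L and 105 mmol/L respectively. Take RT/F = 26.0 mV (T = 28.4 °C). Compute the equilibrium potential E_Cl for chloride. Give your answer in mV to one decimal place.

E = (26.0/z) · ln([Cl⁻]_out/[Cl⁻]_in) with z = -1.
For an anion, dividing by z = -1 reverses the sign.
= (26.0/-1) · ln(105/7.87) = -26.00 · ln(13.34)
= -26.00 · (2.5909) = -67.36 mV

-67.4 mV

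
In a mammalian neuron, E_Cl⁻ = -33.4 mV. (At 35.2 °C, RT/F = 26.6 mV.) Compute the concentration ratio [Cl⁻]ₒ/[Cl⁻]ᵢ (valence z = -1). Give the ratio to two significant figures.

ln([out]/[in]) = E·z/(26.6) = -33.4 × -1 / 26.6 = 1.2556
[out]/[in] = e^(1.2556) = 3.51

3.5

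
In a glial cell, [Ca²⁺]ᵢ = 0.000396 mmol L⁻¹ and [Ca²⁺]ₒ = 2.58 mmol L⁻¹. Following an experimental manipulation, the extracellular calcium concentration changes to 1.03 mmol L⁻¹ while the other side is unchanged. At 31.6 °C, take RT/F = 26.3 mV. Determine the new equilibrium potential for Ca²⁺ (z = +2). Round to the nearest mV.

103 mV

After the shift: [Ca²⁺]_out = 1.03, [Ca²⁺]_in = 0.000396 mmol L⁻¹.
E_new = (26.3/2)·ln(1.03/0.000396) = 13.15 · (7.8637) = 103.41 mV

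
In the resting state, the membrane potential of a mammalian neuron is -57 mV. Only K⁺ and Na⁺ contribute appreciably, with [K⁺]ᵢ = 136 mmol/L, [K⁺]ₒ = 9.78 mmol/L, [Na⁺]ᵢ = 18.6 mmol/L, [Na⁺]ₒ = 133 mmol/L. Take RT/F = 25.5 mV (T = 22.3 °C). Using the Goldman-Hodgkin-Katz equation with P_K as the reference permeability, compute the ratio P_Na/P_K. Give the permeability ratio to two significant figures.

0.036

Let α = P_Na/P_K. GHK: Vm = 25.5·ln[(Kₒ + α·Naₒ)/(Kᵢ + α·Naᵢ)].
e^(Vm/25.5) = e^(-57.0/25.5) = 0.10696
So 0.10696·(Kᵢ + α·Naᵢ) = Kₒ + α·Naₒ → α = (0.10696·136.0 − 9.78) / (133.0 − 0.10696·18.6)
α = (14.55 − 9.78) / (133.0 − 1.989) = 4.767/131 = 0.03638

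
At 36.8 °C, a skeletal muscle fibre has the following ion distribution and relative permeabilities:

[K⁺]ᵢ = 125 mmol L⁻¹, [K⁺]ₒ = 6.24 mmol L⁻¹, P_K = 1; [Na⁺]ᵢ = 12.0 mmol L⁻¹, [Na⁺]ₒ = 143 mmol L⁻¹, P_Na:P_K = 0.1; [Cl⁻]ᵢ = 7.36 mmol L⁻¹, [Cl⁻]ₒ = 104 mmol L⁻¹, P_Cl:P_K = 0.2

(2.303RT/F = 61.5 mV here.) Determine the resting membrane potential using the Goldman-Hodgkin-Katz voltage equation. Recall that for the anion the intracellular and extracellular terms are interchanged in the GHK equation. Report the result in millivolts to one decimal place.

Vm = 61.5 · log₁₀[(Σ P·[cation]ₒ + Σ P·[anion]ᵢ) / (Σ P·[cation]ᵢ + Σ P·[anion]ₒ)]
Numerator = 1×6.24 + 0.1×143 + 0.2×7.36 = 22.01
Denominator = 1×125 + 0.1×12.0 + 0.2×104 = 147
Vm = 61.5 · log₁₀(0.14974) = 61.5 × (-0.8247) = -50.72 mV

-50.7 mV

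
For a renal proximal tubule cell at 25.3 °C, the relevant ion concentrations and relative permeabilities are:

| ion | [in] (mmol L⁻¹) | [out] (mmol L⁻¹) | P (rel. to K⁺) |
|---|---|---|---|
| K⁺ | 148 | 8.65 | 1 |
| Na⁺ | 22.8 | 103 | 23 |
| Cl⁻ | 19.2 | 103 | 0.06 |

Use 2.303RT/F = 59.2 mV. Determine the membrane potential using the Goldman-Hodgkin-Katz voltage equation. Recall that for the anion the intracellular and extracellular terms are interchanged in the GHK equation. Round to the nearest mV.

Vm = 59.2 · log₁₀[(Σ P·[cation]ₒ + Σ P·[anion]ᵢ) / (Σ P·[cation]ᵢ + Σ P·[anion]ₒ)]
Numerator = 1×8.65 + 23×103 + 0.06×19.2 = 2379
Denominator = 1×148 + 23×22.8 + 0.06×103 = 678.6
Vm = 59.2 · log₁₀(3.5056) = 59.2 × (0.5448) = 32.25 mV

32 mV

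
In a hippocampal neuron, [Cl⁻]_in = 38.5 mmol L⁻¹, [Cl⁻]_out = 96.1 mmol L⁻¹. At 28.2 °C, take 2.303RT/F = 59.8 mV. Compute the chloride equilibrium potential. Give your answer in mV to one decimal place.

E = (59.8/z) · log₁₀([Cl⁻]_out/[Cl⁻]_in) with z = -1.
For an anion, dividing by z = -1 reverses the sign.
= (59.8/-1) · log₁₀(96.1/38.5) = -59.80 · log₁₀(2.496)
= -59.80 · (0.3973) = -23.76 mV

-23.8 mV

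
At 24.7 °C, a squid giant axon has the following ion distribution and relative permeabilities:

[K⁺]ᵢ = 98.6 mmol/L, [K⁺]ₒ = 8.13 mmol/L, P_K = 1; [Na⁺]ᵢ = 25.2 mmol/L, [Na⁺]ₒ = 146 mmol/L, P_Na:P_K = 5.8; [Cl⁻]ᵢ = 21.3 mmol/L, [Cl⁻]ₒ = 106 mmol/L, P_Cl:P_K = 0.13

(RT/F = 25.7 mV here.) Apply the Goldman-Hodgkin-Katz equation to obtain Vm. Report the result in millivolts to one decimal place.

30.8 mV

Vm = 25.7 · ln[(Σ P·[cation]ₒ + Σ P·[anion]ᵢ) / (Σ P·[cation]ᵢ + Σ P·[anion]ₒ)]
Numerator = 1×8.13 + 5.8×146 + 0.13×21.3 = 857.7
Denominator = 1×98.6 + 5.8×25.2 + 0.13×106 = 258.5
Vm = 25.7 · ln(3.3175) = 25.7 × (1.1992) = 30.82 mV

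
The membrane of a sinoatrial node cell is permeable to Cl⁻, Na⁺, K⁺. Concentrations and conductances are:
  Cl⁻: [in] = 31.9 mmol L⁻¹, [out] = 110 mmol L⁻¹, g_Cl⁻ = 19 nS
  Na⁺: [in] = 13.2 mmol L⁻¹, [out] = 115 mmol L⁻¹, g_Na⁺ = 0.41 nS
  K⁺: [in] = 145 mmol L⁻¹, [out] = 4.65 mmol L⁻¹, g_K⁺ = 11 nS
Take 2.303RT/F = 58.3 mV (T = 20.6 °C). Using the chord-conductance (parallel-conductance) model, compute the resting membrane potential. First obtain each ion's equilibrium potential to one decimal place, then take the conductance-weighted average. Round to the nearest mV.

-50 mV

E_Cl⁻ = (58.3/-1)·log₁₀(110/31.9) = -31.3 mV
E_Na⁺ = (58.3/1)·log₁₀(115/13.2) = 54.8 mV
E_K⁺ = (58.3/1)·log₁₀(4.65/145) = -87.1 mV
Vm = (Σ gᵢEᵢ)/(Σ gᵢ) = (19·-31.3 + 0.41·54.8 + 11·-87.1) / (19 + 0.41 + 11)
= -1530.33 / 30.41 = -50.32 mV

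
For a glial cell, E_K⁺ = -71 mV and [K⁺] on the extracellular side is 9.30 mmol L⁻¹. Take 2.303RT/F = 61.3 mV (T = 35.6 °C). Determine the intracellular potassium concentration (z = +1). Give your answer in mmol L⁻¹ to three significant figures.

Nernst: E = (61.3/1) · log₁₀([out]/[in]), so log₁₀([out]/[in]) = -71.0 × 1 / 61.3 = -1.1582.
[out]/[in] = 10^(-1.1582) = 0.06946.
[in] = 9.30 / 0.06946 = 133.9 mmol L⁻¹.

134 mmol L⁻¹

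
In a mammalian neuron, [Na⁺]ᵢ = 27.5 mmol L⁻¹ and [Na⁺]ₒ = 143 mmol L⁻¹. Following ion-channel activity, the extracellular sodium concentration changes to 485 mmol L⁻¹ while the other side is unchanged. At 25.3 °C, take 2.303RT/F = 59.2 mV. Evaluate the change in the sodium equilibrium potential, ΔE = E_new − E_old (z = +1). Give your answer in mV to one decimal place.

E_old = (59.2/1)·log₁₀(143/27.5) = 42.39 mV
E_new = (59.2/1)·log₁₀(485/27.5) = 73.79 mV
ΔE = 73.79 − (42.39) = 31.40 mV

31.4 mV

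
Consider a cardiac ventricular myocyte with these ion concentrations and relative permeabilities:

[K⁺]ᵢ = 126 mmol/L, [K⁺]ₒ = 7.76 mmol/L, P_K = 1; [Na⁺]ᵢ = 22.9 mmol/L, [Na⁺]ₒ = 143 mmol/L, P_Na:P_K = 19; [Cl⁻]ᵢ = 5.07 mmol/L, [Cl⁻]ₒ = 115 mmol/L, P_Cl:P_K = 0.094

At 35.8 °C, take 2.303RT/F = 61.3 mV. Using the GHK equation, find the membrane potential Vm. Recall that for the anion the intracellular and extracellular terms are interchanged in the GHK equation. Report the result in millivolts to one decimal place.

Vm = 61.3 · log₁₀[(Σ P·[cation]ₒ + Σ P·[anion]ᵢ) / (Σ P·[cation]ᵢ + Σ P·[anion]ₒ)]
Numerator = 1×7.76 + 19×143 + 0.094×5.07 = 2725
Denominator = 1×126 + 19×22.9 + 0.094×115 = 571.9
Vm = 61.3 · log₁₀(4.7651) = 61.3 × (0.6781) = 41.57 mV

41.6 mV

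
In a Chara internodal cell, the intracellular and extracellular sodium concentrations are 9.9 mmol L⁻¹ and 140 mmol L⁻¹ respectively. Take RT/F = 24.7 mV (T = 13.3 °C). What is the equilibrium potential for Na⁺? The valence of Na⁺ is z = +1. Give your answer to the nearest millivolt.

E = (24.7/z) · ln([Na⁺]_out/[Na⁺]_in) with z = +1.
= (24.7/1) · ln(140/9.9) = 24.70 · ln(14.14)
= 24.70 · (2.6491) = 65.43 mV

65 mV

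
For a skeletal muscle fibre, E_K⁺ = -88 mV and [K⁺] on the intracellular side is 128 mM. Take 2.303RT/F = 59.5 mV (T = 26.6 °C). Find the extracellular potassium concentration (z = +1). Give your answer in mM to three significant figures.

Nernst: E = (59.5/1) · log₁₀([out]/[in]), so log₁₀([out]/[in]) = -88.0 × 1 / 59.5 = -1.4790.
[out]/[in] = 10^(-1.4790) = 0.03319.
[out] = 0.03319 × 128 = 4.248 mM.

4.25 mM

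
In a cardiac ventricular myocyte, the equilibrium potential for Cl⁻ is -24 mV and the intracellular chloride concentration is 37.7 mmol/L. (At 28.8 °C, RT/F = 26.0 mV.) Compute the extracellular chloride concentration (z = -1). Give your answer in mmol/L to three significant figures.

94.9 mmol/L

Nernst: E = (26.0/-1) · ln([out]/[in]), so ln([out]/[in]) = -24.0 × -1 / 26.0 = 0.9231.
[out]/[in] = e^(0.9231) = 2.517.
[out] = 2.517 × 37.7 = 94.89 mmol/L.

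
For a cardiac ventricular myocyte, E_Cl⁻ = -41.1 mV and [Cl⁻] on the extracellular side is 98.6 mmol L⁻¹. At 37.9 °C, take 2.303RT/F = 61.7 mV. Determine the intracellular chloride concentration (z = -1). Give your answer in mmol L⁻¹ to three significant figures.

21.3 mmol L⁻¹

Nernst: E = (61.7/-1) · log₁₀([out]/[in]), so log₁₀([out]/[in]) = -41.1 × -1 / 61.7 = 0.6661.
[out]/[in] = 10^(0.6661) = 4.636.
[in] = 98.6 / 4.636 = 21.27 mmol L⁻¹.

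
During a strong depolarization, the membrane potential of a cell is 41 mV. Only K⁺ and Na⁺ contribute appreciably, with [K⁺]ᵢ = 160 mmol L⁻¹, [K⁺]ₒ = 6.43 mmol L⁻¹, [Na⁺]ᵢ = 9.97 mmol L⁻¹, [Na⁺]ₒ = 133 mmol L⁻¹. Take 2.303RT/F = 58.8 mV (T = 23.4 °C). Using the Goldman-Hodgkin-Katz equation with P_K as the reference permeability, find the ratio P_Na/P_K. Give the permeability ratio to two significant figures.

9.5

Let α = P_Na/P_K. GHK: Vm = 58.8·log₁₀[(Kₒ + α·Naₒ)/(Kᵢ + α·Naᵢ)].
10^(Vm/58.8) = 10^(41.0/58.8) = 4.9806
So 4.9806·(Kᵢ + α·Naᵢ) = Kₒ + α·Naₒ → α = (4.9806·160.0 − 6.43) / (133.0 − 4.9806·9.97)
α = (796.9 − 6.43) / (133.0 − 49.66) = 790.5/83.34 = 9.484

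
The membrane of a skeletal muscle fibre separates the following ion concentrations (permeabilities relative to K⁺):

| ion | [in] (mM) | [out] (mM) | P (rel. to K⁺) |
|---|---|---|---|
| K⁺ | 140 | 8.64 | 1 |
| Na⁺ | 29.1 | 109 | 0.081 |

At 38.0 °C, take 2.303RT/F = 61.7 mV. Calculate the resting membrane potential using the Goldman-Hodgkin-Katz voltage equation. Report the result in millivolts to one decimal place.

Vm = 61.7 · log₁₀[(Σ P·[cation]ₒ + Σ P·[anion]ᵢ) / (Σ P·[cation]ᵢ + Σ P·[anion]ₒ)]
Numerator = 1×8.64 + 0.081×109 = 17.47
Denominator = 1×140 + 0.081×29.1 = 142.4
Vm = 61.7 · log₁₀(0.12271) = 61.7 × (-0.9111) = -56.22 mV

-56.2 mV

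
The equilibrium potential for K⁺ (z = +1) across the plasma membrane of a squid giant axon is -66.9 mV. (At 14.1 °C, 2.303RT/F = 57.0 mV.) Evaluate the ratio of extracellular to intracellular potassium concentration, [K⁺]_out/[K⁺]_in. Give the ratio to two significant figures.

log₁₀([out]/[in]) = E·z/(57.0) = -66.9 × 1 / 57.0 = -1.1737
[out]/[in] = 10^(-1.1737) = 0.06704

0.067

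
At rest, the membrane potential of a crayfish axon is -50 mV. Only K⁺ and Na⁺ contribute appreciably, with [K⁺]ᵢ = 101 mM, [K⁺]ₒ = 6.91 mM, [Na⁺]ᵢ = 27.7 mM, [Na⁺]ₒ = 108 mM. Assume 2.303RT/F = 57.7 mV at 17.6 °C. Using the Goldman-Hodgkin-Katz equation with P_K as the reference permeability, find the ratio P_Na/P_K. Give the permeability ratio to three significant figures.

Let α = P_Na/P_K. GHK: Vm = 57.7·log₁₀[(Kₒ + α·Naₒ)/(Kᵢ + α·Naᵢ)].
10^(Vm/57.7) = 10^(-50.0/57.7) = 0.13597
So 0.13597·(Kᵢ + α·Naᵢ) = Kₒ + α·Naₒ → α = (0.13597·101.0 − 6.91) / (108.0 − 0.13597·27.7)
α = (13.73 − 6.91) / (108.0 − 3.766) = 6.823/104.2 = 0.06546

0.0655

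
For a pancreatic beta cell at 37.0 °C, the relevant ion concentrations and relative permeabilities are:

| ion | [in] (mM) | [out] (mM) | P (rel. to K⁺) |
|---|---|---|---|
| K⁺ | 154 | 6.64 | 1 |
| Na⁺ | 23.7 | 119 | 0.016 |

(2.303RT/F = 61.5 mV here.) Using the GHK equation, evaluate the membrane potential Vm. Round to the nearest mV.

Vm = 61.5 · log₁₀[(Σ P·[cation]ₒ + Σ P·[anion]ᵢ) / (Σ P·[cation]ᵢ + Σ P·[anion]ₒ)]
Numerator = 1×6.64 + 0.016×119 = 8.544
Denominator = 1×154 + 0.016×23.7 = 154.4
Vm = 61.5 · log₁₀(0.055344) = 61.5 × (-1.2569) = -77.30 mV

-77 mV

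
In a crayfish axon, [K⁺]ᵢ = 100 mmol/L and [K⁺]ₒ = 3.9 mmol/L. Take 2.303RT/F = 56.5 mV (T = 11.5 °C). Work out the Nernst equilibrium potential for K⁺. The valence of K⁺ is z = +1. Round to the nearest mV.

-80 mV

E = (56.5/z) · log₁₀([K⁺]_out/[K⁺]_in) with z = +1.
= (56.5/1) · log₁₀(3.9/100) = 56.50 · log₁₀(0.039)
= 56.50 · (-1.4089) = -79.60 mV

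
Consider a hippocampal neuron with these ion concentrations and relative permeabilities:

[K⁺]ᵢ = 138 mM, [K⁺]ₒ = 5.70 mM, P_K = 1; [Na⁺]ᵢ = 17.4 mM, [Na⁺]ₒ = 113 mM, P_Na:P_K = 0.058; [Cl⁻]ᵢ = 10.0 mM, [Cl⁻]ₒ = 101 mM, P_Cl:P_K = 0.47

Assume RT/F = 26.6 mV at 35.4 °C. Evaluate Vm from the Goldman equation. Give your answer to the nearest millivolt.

-64 mV

Vm = 26.6 · ln[(Σ P·[cation]ₒ + Σ P·[anion]ᵢ) / (Σ P·[cation]ᵢ + Σ P·[anion]ₒ)]
Numerator = 1×5.70 + 0.058×113 + 0.47×10.0 = 16.95
Denominator = 1×138 + 0.058×17.4 + 0.47×101 = 186.5
Vm = 26.6 · ln(0.090916) = 26.6 × (-2.3978) = -63.78 mV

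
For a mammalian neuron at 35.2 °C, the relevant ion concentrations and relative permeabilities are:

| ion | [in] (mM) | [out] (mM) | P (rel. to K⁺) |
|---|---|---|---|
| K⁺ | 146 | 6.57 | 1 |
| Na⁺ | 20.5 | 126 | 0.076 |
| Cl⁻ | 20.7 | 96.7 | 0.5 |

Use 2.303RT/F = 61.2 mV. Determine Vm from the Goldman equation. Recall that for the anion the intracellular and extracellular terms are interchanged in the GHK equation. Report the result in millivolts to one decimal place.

-53.2 mV

Vm = 61.2 · log₁₀[(Σ P·[cation]ₒ + Σ P·[anion]ᵢ) / (Σ P·[cation]ᵢ + Σ P·[anion]ₒ)]
Numerator = 1×6.57 + 0.076×126 + 0.5×20.7 = 26.5
Denominator = 1×146 + 0.076×20.5 + 0.5×96.7 = 195.9
Vm = 61.2 · log₁₀(0.13525) = 61.2 × (-0.8689) = -53.17 mV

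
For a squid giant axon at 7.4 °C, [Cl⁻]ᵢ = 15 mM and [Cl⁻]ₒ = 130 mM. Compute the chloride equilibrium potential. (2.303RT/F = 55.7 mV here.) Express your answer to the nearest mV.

-52 mV

E = (55.7/z) · log₁₀([Cl⁻]_out/[Cl⁻]_in) with z = -1.
For an anion, dividing by z = -1 reverses the sign.
= (55.7/-1) · log₁₀(130/15) = -55.70 · log₁₀(8.667)
= -55.70 · (0.9379) = -52.24 mV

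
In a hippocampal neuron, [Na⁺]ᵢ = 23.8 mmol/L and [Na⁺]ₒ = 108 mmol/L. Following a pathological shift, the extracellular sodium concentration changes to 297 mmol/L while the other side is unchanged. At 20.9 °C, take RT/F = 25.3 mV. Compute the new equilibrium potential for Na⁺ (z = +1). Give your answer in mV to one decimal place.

63.9 mV

After the shift: [Na⁺]_out = 297, [Na⁺]_in = 23.8 mmol/L.
E_new = (25.3/1)·ln(297/23.8) = 25.30 · (2.5240) = 63.86 mV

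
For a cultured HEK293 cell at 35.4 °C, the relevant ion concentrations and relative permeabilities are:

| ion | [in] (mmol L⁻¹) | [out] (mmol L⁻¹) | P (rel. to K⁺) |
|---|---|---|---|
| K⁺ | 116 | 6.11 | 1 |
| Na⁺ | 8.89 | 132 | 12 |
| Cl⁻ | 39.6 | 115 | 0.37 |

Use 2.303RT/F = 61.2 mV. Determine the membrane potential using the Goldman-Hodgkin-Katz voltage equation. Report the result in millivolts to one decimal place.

47.8 mV

Vm = 61.2 · log₁₀[(Σ P·[cation]ₒ + Σ P·[anion]ᵢ) / (Σ P·[cation]ᵢ + Σ P·[anion]ₒ)]
Numerator = 1×6.11 + 12×132 + 0.37×39.6 = 1605
Denominator = 1×116 + 12×8.89 + 0.37×115 = 265.2
Vm = 61.2 · log₁₀(6.0505) = 61.2 × (0.7818) = 47.85 mV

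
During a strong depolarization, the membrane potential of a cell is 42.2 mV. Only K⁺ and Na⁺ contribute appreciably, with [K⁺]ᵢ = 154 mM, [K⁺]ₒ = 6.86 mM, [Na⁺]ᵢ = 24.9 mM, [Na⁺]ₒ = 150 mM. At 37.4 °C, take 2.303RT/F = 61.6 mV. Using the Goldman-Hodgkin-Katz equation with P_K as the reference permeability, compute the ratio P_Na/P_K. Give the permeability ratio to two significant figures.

25

Let α = P_Na/P_K. GHK: Vm = 61.6·log₁₀[(Kₒ + α·Naₒ)/(Kᵢ + α·Naᵢ)].
10^(Vm/61.6) = 10^(42.2/61.6) = 4.8424
So 4.8424·(Kᵢ + α·Naᵢ) = Kₒ + α·Naₒ → α = (4.8424·154.0 − 6.86) / (150.0 − 4.8424·24.9)
α = (745.7 − 6.86) / (150.0 − 120.6) = 738.9/29.42 = 25.11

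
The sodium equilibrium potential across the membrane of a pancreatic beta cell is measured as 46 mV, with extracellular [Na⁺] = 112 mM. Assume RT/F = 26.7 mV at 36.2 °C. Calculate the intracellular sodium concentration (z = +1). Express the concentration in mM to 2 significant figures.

20 mM

Nernst: E = (26.7/1) · ln([out]/[in]), so ln([out]/[in]) = 46.0 × 1 / 26.7 = 1.7228.
[out]/[in] = e^(1.7228) = 5.6.
[in] = 112 / 5.6 = 20 mM.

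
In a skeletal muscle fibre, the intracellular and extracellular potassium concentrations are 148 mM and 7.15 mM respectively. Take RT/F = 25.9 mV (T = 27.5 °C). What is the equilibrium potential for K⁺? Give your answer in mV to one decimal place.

E = (25.9/z) · ln([K⁺]_out/[K⁺]_in) with z = +1.
= (25.9/1) · ln(7.15/148) = 25.90 · ln(0.04831)
= 25.90 · (-3.0301) = -78.48 mV

-78.5 mV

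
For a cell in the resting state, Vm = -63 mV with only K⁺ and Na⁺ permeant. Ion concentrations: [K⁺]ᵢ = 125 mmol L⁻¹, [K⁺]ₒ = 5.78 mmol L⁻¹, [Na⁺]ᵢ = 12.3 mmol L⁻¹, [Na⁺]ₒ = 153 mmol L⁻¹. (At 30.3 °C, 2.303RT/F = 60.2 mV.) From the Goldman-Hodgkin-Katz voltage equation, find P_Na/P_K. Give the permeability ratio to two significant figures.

Let α = P_Na/P_K. GHK: Vm = 60.2·log₁₀[(Kₒ + α·Naₒ)/(Kᵢ + α·Naᵢ)].
10^(Vm/60.2) = 10^(-63.0/60.2) = 0.089844
So 0.089844·(Kᵢ + α·Naᵢ) = Kₒ + α·Naₒ → α = (0.089844·125.0 − 5.78) / (153.0 − 0.089844·12.3)
α = (11.23 − 5.78) / (153.0 − 1.105) = 5.45/151.9 = 0.03588

0.036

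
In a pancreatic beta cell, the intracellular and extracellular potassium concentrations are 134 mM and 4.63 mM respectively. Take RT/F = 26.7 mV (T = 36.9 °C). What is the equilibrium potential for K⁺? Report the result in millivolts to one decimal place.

E = (26.7/z) · ln([K⁺]_out/[K⁺]_in) with z = +1.
= (26.7/1) · ln(4.63/134) = 26.70 · ln(0.03455)
= 26.70 · (-3.3653) = -89.85 mV

-89.9 mV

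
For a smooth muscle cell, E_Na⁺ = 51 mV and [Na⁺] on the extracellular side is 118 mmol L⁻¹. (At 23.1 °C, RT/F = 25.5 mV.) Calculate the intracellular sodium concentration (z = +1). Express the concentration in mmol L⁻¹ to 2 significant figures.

16 mmol L⁻¹

Nernst: E = (25.5/1) · ln([out]/[in]), so ln([out]/[in]) = 51.0 × 1 / 25.5 = 2.0000.
[out]/[in] = e^(2.0000) = 7.389.
[in] = 118 / 7.389 = 15.97 mmol L⁻¹.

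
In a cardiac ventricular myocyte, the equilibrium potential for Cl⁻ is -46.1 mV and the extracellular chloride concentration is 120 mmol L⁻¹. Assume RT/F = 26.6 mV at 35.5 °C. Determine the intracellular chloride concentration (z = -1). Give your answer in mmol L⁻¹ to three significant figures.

Nernst: E = (26.6/-1) · ln([out]/[in]), so ln([out]/[in]) = -46.1 × -1 / 26.6 = 1.7331.
[out]/[in] = e^(1.7331) = 5.658.
[in] = 120 / 5.658 = 21.21 mmol L⁻¹.

21.2 mmol L⁻¹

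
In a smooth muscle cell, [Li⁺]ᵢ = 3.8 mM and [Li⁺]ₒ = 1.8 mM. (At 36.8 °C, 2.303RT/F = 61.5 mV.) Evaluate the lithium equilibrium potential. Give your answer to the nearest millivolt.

-20 mV

E = (61.5/z) · log₁₀([Li⁺]_out/[Li⁺]_in) with z = +1.
= (61.5/1) · log₁₀(1.8/3.8) = 61.50 · log₁₀(0.4737)
= 61.50 · (-0.3245) = -19.96 mV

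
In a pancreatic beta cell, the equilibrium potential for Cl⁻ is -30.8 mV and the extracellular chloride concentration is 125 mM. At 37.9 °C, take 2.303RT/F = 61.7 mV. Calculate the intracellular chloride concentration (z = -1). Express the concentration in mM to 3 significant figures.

39.6 mM

Nernst: E = (61.7/-1) · log₁₀([out]/[in]), so log₁₀([out]/[in]) = -30.8 × -1 / 61.7 = 0.4992.
[out]/[in] = 10^(0.4992) = 3.156.
[in] = 125 / 3.156 = 39.6 mM.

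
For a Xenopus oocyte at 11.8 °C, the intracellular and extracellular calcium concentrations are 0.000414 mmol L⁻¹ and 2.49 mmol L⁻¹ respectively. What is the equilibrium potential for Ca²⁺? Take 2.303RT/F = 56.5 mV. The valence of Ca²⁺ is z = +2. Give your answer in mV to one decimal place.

106.8 mV

E = (56.5/z) · log₁₀([Ca²⁺]_out/[Ca²⁺]_in) with z = +2.
= (56.5/2) · log₁₀(2.49/0.000414) = 28.25 · log₁₀(6014)
= 28.25 · (3.7792) = 106.76 mV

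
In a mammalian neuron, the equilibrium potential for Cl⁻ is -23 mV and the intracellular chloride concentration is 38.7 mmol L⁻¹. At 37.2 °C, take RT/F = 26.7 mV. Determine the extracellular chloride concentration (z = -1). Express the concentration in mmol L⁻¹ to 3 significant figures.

91.6 mmol L⁻¹

Nernst: E = (26.7/-1) · ln([out]/[in]), so ln([out]/[in]) = -23.0 × -1 / 26.7 = 0.8614.
[out]/[in] = e^(0.8614) = 2.367.
[out] = 2.367 × 38.7 = 91.58 mmol L⁻¹.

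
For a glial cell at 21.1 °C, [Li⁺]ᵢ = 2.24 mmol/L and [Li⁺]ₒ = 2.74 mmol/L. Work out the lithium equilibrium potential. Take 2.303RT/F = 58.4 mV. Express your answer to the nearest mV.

E = (58.4/z) · log₁₀([Li⁺]_out/[Li⁺]_in) with z = +1.
= (58.4/1) · log₁₀(2.74/2.24) = 58.40 · log₁₀(1.223)
= 58.40 · (0.0875) = 5.11 mV

5 mV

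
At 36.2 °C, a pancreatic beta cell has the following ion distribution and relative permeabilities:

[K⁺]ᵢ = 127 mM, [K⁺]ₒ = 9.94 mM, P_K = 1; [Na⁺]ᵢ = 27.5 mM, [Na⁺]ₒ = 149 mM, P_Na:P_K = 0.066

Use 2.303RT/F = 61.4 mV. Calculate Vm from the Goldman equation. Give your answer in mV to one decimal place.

-50.0 mV

Vm = 61.4 · log₁₀[(Σ P·[cation]ₒ + Σ P·[anion]ᵢ) / (Σ P·[cation]ᵢ + Σ P·[anion]ₒ)]
Numerator = 1×9.94 + 0.066×149 = 19.77
Denominator = 1×127 + 0.066×27.5 = 128.8
Vm = 61.4 · log₁₀(0.15351) = 61.4 × (-0.8139) = -49.97 mV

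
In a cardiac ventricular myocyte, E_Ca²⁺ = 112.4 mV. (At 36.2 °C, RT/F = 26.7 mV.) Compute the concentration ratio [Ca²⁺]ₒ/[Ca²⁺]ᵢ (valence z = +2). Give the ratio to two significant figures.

ln([out]/[in]) = E·z/(26.7) = 112.4 × 2 / 26.7 = 8.4195
[out]/[in] = e^(8.4195) = 4535

4500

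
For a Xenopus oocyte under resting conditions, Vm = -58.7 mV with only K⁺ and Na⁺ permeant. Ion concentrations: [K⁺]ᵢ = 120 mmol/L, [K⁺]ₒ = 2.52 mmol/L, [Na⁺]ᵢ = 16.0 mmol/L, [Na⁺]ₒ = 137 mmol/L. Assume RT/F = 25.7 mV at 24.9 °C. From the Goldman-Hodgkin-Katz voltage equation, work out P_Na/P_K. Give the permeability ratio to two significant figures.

0.072

Let α = P_Na/P_K. GHK: Vm = 25.7·ln[(Kₒ + α·Naₒ)/(Kᵢ + α·Naᵢ)].
e^(Vm/25.7) = e^(-58.7/25.7) = 0.10187
So 0.10187·(Kᵢ + α·Naᵢ) = Kₒ + α·Naₒ → α = (0.10187·120.0 − 2.52) / (137.0 − 0.10187·16.0)
α = (12.22 − 2.52) / (137.0 − 1.63) = 9.705/135.4 = 0.07169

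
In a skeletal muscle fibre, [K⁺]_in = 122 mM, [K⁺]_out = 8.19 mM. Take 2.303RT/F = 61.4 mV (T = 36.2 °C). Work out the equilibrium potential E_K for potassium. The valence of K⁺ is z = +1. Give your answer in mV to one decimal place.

-72.0 mV

E = (61.4/z) · log₁₀([K⁺]_out/[K⁺]_in) with z = +1.
= (61.4/1) · log₁₀(8.19/122) = 61.40 · log₁₀(0.06713)
= 61.40 · (-1.1731) = -72.03 mV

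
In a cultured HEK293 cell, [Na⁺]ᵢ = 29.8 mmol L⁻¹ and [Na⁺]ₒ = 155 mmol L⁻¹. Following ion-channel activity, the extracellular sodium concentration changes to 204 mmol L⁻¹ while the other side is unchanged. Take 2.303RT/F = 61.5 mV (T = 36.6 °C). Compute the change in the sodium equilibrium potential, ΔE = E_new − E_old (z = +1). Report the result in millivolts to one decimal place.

E_old = (61.5/1)·log₁₀(155/29.8) = 44.04 mV
E_new = (61.5/1)·log₁₀(204/29.8) = 51.38 mV
ΔE = 51.38 − (44.04) = 7.34 mV

7.3 mV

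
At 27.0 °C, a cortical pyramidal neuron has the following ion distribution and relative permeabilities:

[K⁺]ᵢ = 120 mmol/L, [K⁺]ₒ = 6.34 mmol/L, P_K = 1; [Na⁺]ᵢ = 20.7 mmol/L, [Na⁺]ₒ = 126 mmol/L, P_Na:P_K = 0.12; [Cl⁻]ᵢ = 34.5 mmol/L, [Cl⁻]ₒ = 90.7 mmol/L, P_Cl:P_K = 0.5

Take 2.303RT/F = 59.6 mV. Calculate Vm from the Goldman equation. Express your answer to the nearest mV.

Vm = 59.6 · log₁₀[(Σ P·[cation]ₒ + Σ P·[anion]ᵢ) / (Σ P·[cation]ᵢ + Σ P·[anion]ₒ)]
Numerator = 1×6.34 + 0.12×126 + 0.5×34.5 = 38.71
Denominator = 1×120 + 0.12×20.7 + 0.5×90.7 = 167.8
Vm = 59.6 · log₁₀(0.23064) = 59.6 × (-0.6371) = -37.97 mV

-38 mV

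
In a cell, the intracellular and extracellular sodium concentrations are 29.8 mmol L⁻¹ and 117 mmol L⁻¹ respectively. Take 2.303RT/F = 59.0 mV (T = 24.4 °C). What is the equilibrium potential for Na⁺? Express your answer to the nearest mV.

35 mV

E = (59.0/z) · log₁₀([Na⁺]_out/[Na⁺]_in) with z = +1.
= (59.0/1) · log₁₀(117/29.8) = 59.00 · log₁₀(3.926)
= 59.00 · (0.5940) = 35.04 mV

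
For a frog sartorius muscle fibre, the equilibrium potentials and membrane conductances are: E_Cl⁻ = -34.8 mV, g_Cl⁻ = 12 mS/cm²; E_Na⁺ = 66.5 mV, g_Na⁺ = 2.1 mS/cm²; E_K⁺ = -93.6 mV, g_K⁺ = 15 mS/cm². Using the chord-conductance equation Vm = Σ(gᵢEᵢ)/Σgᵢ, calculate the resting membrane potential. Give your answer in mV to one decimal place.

-57.8 mV

Σ gᵢEᵢ = 12·(-34.8) + 2.1·(66.5) + 15·(-93.6) = -1681.95
Σ gᵢ = 12 + 2.1 + 15 = 29.1
Vm = -1681.95 / 29.1 = -57.80 mV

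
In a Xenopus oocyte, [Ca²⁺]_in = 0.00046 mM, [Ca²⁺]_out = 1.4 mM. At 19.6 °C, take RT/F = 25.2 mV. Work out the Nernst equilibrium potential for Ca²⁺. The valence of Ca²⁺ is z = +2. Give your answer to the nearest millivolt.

101 mV

E = (25.2/z) · ln([Ca²⁺]_out/[Ca²⁺]_in) with z = +2.
= (25.2/2) · ln(1.4/0.00046) = 12.60 · ln(3043)
= 12.60 · (8.0208) = 101.06 mV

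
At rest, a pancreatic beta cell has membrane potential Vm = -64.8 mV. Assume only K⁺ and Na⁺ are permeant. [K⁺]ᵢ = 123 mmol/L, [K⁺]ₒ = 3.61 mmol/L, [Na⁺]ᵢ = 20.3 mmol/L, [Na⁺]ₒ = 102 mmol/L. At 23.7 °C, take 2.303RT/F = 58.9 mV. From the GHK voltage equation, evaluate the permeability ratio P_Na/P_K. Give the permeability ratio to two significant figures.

0.061

Let α = P_Na/P_K. GHK: Vm = 58.9·log₁₀[(Kₒ + α·Naₒ)/(Kᵢ + α·Naᵢ)].
10^(Vm/58.9) = 10^(-64.8/58.9) = 0.079402
So 0.079402·(Kᵢ + α·Naᵢ) = Kₒ + α·Naₒ → α = (0.079402·123.0 − 3.61) / (102.0 − 0.079402·20.3)
α = (9.766 − 3.61) / (102.0 − 1.612) = 6.156/100.4 = 0.06133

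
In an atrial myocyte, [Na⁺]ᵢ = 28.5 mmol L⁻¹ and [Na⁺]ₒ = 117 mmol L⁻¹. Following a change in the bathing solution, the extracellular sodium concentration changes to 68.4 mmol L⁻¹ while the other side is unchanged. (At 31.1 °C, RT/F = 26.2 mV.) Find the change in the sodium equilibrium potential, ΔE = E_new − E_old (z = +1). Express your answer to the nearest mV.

E_old = (26.2/1)·ln(117/28.5) = 37.00 mV
E_new = (26.2/1)·ln(68.4/28.5) = 22.94 mV
ΔE = 22.94 − (37.00) = -14.06 mV

-14 mV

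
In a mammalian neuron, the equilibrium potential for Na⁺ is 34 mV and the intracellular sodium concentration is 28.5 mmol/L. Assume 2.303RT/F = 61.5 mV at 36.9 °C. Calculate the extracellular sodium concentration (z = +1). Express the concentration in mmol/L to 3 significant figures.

102 mmol/L

Nernst: E = (61.5/1) · log₁₀([out]/[in]), so log₁₀([out]/[in]) = 34.0 × 1 / 61.5 = 0.5528.
[out]/[in] = 10^(0.5528) = 3.571.
[out] = 3.571 × 28.5 = 101.8 mmol/L.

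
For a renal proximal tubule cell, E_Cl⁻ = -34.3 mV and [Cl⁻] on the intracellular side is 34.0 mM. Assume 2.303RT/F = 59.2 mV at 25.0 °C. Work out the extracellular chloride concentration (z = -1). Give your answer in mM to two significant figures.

130 mM

Nernst: E = (59.2/-1) · log₁₀([out]/[in]), so log₁₀([out]/[in]) = -34.3 × -1 / 59.2 = 0.5794.
[out]/[in] = 10^(0.5794) = 3.797.
[out] = 3.797 × 34.0 = 129.1 mM.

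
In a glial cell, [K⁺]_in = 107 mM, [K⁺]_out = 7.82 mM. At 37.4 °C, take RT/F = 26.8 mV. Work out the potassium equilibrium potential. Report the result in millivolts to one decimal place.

E = (26.8/z) · ln([K⁺]_out/[K⁺]_in) with z = +1.
= (26.8/1) · ln(7.82/107) = 26.80 · ln(0.07308)
= 26.80 · (-2.6161) = -70.11 mV

-70.1 mV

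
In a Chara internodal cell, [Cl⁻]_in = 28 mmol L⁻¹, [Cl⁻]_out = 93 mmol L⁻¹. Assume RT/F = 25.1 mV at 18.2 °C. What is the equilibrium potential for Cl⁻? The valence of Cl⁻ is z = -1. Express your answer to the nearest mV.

-30 mV

E = (25.1/z) · ln([Cl⁻]_out/[Cl⁻]_in) with z = -1.
For an anion, dividing by z = -1 reverses the sign.
= (25.1/-1) · ln(93/28) = -25.10 · ln(3.321)
= -25.10 · (1.2004) = -30.13 mV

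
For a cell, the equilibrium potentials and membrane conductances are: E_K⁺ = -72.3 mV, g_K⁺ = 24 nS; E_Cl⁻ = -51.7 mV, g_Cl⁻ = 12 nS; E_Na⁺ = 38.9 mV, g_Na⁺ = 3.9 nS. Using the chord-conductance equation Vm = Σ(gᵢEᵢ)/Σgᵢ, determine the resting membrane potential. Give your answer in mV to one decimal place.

-55.2 mV

Σ gᵢEᵢ = 24·(-72.3) + 12·(-51.7) + 3.9·(38.9) = -2203.89
Σ gᵢ = 24 + 12 + 3.9 = 39.9
Vm = -2203.89 / 39.9 = -55.24 mV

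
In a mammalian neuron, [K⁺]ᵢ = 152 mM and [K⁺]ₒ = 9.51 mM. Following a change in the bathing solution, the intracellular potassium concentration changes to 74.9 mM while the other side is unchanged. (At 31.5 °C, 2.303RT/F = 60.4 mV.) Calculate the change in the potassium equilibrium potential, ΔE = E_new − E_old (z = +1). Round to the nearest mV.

19 mV

E_old = (60.4/1)·log₁₀(9.51/152) = -72.70 mV
E_new = (60.4/1)·log₁₀(9.51/74.9) = -54.14 mV
ΔE = -54.14 − (-72.70) = 18.56 mV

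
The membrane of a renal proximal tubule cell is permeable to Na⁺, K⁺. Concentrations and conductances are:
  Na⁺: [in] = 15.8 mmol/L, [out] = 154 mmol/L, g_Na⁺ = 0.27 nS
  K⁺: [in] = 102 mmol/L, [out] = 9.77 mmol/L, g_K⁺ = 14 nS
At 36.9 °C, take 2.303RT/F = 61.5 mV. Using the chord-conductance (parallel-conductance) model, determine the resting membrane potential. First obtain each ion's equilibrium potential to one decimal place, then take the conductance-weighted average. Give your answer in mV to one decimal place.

-60.4 mV

E_Na⁺ = (61.5/1)·log₁₀(154/15.8) = 60.8 mV
E_K⁺ = (61.5/1)·log₁₀(9.77/102) = -62.7 mV
Vm = (Σ gᵢEᵢ)/(Σ gᵢ) = (0.27·60.8 + 14·-62.7) / (0.27 + 14)
= -861.38 / 14.27 = -60.36 mV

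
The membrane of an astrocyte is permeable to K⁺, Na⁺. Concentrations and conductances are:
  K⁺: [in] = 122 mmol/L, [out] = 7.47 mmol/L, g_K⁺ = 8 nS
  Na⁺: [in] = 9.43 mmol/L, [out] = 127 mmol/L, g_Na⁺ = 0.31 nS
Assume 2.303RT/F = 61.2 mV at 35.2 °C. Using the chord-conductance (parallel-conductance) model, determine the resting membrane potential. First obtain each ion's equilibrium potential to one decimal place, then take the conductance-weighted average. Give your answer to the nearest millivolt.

E_K⁺ = (61.2/1)·log₁₀(7.47/122) = -74.2 mV
E_Na⁺ = (61.2/1)·log₁₀(127/9.43) = 69.1 mV
Vm = (Σ gᵢEᵢ)/(Σ gᵢ) = (8·-74.2 + 0.31·69.1) / (8 + 0.31)
= -572.18 / 8.31 = -68.85 mV

-69 mV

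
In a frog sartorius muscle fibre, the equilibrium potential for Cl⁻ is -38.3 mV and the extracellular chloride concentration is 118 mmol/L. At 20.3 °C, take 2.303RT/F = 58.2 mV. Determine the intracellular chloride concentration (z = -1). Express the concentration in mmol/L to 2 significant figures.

26 mmol/L

Nernst: E = (58.2/-1) · log₁₀([out]/[in]), so log₁₀([out]/[in]) = -38.3 × -1 / 58.2 = 0.6581.
[out]/[in] = 10^(0.6581) = 4.551.
[in] = 118 / 4.551 = 25.93 mmol/L.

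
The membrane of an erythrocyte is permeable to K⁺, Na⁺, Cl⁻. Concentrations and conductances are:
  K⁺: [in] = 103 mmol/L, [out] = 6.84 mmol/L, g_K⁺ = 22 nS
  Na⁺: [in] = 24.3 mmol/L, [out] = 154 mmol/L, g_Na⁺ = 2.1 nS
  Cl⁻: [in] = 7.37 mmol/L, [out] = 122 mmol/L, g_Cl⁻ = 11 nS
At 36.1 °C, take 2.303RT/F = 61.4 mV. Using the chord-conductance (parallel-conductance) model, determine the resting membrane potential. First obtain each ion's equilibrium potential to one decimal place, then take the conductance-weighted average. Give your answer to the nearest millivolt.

-66 mV

E_K⁺ = (61.4/1)·log₁₀(6.84/103) = -72.3 mV
E_Na⁺ = (61.4/1)·log₁₀(154/24.3) = 49.2 mV
E_Cl⁻ = (61.4/-1)·log₁₀(122/7.37) = -74.8 mV
Vm = (Σ gᵢEᵢ)/(Σ gᵢ) = (22·-72.3 + 2.1·49.2 + 11·-74.8) / (22 + 2.1 + 11)
= -2310.08 / 35.1 = -65.81 mV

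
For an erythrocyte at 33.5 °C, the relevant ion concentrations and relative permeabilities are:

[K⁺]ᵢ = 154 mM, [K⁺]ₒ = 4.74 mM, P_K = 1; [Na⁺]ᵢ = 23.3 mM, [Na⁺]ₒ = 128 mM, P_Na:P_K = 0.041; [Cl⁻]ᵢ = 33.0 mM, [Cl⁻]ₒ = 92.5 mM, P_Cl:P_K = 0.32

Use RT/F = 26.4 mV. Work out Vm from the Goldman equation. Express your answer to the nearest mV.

Vm = 26.4 · ln[(Σ P·[cation]ₒ + Σ P·[anion]ᵢ) / (Σ P·[cation]ᵢ + Σ P·[anion]ₒ)]
Numerator = 1×4.74 + 0.041×128 + 0.32×33.0 = 20.55
Denominator = 1×154 + 0.041×23.3 + 0.32×92.5 = 184.6
Vm = 26.4 · ln(0.11134) = 26.4 × (-2.1952) = -57.95 mV

-58 mV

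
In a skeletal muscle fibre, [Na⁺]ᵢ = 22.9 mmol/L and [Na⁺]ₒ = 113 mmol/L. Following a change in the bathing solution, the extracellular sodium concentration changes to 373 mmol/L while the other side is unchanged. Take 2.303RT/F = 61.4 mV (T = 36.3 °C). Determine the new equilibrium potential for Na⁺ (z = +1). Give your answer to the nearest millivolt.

74 mV

After the shift: [Na⁺]_out = 373, [Na⁺]_in = 22.9 mmol/L.
E_new = (61.4/1)·log₁₀(373/22.9) = 61.40 · (1.2119) = 74.41 mV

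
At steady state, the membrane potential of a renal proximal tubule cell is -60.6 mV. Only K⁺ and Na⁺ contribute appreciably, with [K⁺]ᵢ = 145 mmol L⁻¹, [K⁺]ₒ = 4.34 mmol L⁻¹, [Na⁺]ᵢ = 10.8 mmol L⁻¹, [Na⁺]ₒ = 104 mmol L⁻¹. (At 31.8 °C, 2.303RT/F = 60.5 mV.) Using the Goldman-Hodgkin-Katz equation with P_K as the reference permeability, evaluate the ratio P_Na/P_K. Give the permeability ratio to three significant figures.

0.0982

Let α = P_Na/P_K. GHK: Vm = 60.5·log₁₀[(Kₒ + α·Naₒ)/(Kᵢ + α·Naᵢ)].
10^(Vm/60.5) = 10^(-60.6/60.5) = 0.09962
So 0.09962·(Kᵢ + α·Naᵢ) = Kₒ + α·Naₒ → α = (0.09962·145.0 − 4.34) / (104.0 − 0.09962·10.8)
α = (14.44 − 4.34) / (104.0 − 1.076) = 10.1/102.9 = 0.09818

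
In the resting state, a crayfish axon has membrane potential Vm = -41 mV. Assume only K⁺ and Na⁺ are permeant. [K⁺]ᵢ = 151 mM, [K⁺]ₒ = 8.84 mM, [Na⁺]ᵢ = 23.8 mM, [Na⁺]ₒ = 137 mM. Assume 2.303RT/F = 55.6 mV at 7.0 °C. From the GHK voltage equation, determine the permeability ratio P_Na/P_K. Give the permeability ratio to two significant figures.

0.14

Let α = P_Na/P_K. GHK: Vm = 55.6·log₁₀[(Kₒ + α·Naₒ)/(Kᵢ + α·Naᵢ)].
10^(Vm/55.6) = 10^(-41.0/55.6) = 0.18306
So 0.18306·(Kᵢ + α·Naᵢ) = Kₒ + α·Naₒ → α = (0.18306·151.0 − 8.84) / (137.0 − 0.18306·23.8)
α = (27.64 − 8.84) / (137.0 − 4.357) = 18.8/132.6 = 0.1417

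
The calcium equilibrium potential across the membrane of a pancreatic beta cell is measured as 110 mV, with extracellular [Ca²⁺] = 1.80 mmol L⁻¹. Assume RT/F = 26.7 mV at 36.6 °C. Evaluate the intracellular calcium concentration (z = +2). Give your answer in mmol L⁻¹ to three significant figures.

0.000475 mmol L⁻¹

Nernst: E = (26.7/2) · ln([out]/[in]), so ln([out]/[in]) = 110.0 × 2 / 26.7 = 8.2397.
[out]/[in] = e^(8.2397) = 3788.
[in] = 1.80 / 3788 = 0.0004751 mmol L⁻¹.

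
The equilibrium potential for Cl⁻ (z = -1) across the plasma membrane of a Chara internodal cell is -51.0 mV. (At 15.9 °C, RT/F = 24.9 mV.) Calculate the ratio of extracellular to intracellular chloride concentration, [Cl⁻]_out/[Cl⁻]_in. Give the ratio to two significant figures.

7.8

ln([out]/[in]) = E·z/(24.9) = -51.0 × -1 / 24.9 = 2.0482
[out]/[in] = e^(2.0482) = 7.754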